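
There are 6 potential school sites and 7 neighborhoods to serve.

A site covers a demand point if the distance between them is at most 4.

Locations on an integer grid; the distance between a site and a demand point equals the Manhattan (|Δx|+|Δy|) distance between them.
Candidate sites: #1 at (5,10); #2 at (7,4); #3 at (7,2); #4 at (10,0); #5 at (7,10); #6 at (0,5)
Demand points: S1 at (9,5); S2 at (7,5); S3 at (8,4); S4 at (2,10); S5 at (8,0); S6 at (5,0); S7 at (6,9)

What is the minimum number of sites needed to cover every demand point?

Coverage sets (demand points within 4 of each site):
  #1: {S4, S7}
  #2: {S1, S2, S3}
  #3: {S2, S3, S5, S6}
  #4: {S5}
  #5: {S7}
  #6: {}
No 2 sites suffice: every size-2 union leaves at least one demand point uncovered.
But {#1, #2, #3} covers everything, so the minimum is 3.

3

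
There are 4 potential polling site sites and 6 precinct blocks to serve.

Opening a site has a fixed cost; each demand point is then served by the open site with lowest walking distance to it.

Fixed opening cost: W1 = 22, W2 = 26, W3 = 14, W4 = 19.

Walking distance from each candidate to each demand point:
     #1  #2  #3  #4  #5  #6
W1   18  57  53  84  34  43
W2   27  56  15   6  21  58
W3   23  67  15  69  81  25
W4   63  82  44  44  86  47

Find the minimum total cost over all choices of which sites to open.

186

Open {W2, W3}: assign each demand point to its cheapest open site.
  #1→W3 23, #2→W2 56, #3→W2 15, #4→W2 6, #5→W2 21, #6→W3 25
  walking distance 146, fixed 40 → total 186.
Compare {W1, W2, W3}: walking distance 141 + fixed 62 = 203.
Compare {W2, W3, W4}: walking distance 146 + fixed 59 = 205.
Compare {W1, W2}: walking distance 159 + fixed 48 = 207.
All other subsets cost ≥ 203. Minimum total cost: 186.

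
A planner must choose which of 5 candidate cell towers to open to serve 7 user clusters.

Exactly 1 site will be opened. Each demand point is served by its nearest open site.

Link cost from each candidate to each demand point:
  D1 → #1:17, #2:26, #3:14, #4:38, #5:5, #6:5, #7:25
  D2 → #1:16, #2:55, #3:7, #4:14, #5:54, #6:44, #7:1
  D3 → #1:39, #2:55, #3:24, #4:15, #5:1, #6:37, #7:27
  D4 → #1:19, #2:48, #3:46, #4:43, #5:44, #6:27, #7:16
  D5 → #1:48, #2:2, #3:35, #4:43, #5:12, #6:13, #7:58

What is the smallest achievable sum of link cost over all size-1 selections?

Open {D1}.
  #1→D1 17, #2→D1 26, #3→D1 14, #4→D1 38, #5→D1 5, #6→D1 5, #7→D1 25  ⇒ total 130.
Compare {D2}: total 191.
Compare {D3}: total 198.
No size-1 selection does better; minimum is 130.

130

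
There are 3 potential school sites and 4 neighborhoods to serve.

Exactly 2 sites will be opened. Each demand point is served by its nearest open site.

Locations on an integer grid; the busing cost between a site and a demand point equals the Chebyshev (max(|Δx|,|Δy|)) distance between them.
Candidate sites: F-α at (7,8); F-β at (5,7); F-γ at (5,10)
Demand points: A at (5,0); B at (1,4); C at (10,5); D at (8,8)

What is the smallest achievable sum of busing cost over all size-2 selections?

Open {F-α, F-β}.
  A→F-β 7, B→F-β 4, C→F-α 3, D→F-α 1  ⇒ total 15.
Compare {F-α, F-γ}: total 18.
Compare {F-β, F-γ}: total 19.

15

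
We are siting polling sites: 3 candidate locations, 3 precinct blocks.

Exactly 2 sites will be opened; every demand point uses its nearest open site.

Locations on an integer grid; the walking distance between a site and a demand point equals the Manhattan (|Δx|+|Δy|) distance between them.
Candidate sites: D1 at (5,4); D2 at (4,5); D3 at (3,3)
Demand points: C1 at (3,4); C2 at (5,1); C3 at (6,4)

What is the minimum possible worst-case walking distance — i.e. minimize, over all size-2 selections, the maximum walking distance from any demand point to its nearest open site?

Open {D1, D2}.
  Farthest demand point is C2 at walking distance 3 (to D1); all others are ≤ 3.
With {D1, D3} the worst case is 3.
With {D2, D3} the worst case is 4.
No size-2 selection achieves below 3.

3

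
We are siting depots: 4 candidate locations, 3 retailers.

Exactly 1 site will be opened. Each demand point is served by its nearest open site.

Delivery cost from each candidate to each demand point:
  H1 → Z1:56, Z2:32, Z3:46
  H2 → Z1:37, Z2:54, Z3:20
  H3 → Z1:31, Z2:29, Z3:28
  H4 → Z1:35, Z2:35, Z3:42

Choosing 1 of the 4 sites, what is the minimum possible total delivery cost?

88

Open {H3}.
  Z1→H3 31, Z2→H3 29, Z3→H3 28  ⇒ total 88.
Compare {H2}: total 111.
Compare {H4}: total 112.
No size-1 selection does better; minimum is 88.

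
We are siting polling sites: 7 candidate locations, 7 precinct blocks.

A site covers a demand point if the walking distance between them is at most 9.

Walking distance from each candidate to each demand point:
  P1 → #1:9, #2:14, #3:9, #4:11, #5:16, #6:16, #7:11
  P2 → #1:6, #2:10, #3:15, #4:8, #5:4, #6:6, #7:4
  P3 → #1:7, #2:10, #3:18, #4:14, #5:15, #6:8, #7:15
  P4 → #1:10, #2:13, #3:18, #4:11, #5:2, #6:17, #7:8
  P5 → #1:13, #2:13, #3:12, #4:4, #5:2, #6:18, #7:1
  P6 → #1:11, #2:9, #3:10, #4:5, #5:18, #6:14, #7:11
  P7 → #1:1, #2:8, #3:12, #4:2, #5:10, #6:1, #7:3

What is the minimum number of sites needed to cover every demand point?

3

Coverage sets (demand points within 9 of each site):
  P1: {#1, #3}
  P2: {#1, #4, #5, #6, #7}
  P3: {#1, #6}
  P4: {#5, #7}
  P5: {#4, #5, #7}
  P6: {#2, #4}
  P7: {#1, #2, #4, #6, #7}
No 2 sites suffice: every size-2 union leaves at least one demand point uncovered.
But {P1, P2, P6} covers everything, so the minimum is 3.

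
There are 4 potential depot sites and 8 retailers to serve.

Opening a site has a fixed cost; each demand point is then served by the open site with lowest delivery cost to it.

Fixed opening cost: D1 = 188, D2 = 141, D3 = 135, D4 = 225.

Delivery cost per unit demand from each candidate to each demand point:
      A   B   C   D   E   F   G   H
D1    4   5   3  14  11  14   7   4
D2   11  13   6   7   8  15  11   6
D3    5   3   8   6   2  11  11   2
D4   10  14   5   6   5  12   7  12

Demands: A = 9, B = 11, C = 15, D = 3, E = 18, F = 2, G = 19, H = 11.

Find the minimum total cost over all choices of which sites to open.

640

Open {D3}: assign each demand point to its cheapest open site.
  A→D3 9×5=45, B→D3 11×3=33, C→D3 15×8=120, D→D3 3×6=18, E→D3 18×2=36, F→D3 2×11=22, G→D3 19×11=209, H→D3 11×2=22
  delivery cost 505, fixed 135 → total 640.
Compare {D1, D3}: delivery cost 345 + fixed 323 = 668.
Compare {D3, D4}: delivery cost 384 + fixed 360 = 744.
Compare {D2, D3}: delivery cost 475 + fixed 276 = 751.
All other subsets cost ≥ 668. Minimum total cost: 640.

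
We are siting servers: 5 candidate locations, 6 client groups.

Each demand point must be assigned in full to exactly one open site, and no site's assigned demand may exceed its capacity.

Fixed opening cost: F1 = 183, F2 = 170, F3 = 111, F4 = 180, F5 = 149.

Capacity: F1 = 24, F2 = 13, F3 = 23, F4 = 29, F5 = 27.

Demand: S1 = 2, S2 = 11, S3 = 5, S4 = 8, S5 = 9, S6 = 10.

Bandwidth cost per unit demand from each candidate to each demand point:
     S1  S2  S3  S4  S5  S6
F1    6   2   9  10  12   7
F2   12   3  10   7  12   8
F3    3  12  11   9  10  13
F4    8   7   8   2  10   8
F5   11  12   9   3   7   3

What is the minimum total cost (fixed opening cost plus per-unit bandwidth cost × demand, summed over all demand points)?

Open {F1, F5}; cheapest assignment that respects the capacities:
  F1 (cap 24, load 18): S1, S2, S3 — cost 2×6 + 11×2 + 5×9 = 79
  F5 (cap 27, load 27): S4, S5, S6 — cost 8×3 + 9×7 + 10×3 = 117
  Shipping 196, fixed 332 → total 528.
  Any other capacity-feasible assignment to {F1, F5} ships for at least 196.
Compare {F3, F5}: its best feasible assignment gives total 570.
Compare {F4, F5}: its best feasible assignment gives total 571.
Every other set of open sites that can feasibly serve all demand totals ≥ 570 even under its best assignment. Minimum: 528.

528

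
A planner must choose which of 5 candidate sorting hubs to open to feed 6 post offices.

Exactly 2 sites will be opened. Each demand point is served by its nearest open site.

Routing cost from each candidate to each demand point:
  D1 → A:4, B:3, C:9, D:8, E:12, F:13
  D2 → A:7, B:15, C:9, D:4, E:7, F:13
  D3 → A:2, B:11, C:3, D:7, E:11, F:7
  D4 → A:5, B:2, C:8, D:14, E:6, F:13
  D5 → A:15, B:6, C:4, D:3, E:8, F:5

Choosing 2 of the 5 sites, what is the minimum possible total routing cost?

Open {D4, D5}.
  A→D4 5, B→D4 2, C→D5 4, D→D5 3, E→D4 6, F→D5 5  ⇒ total 25.
Compare {D1, D5}: total 27.
Compare {D3, D4}: total 27.
No size-2 selection does better; minimum is 25.

25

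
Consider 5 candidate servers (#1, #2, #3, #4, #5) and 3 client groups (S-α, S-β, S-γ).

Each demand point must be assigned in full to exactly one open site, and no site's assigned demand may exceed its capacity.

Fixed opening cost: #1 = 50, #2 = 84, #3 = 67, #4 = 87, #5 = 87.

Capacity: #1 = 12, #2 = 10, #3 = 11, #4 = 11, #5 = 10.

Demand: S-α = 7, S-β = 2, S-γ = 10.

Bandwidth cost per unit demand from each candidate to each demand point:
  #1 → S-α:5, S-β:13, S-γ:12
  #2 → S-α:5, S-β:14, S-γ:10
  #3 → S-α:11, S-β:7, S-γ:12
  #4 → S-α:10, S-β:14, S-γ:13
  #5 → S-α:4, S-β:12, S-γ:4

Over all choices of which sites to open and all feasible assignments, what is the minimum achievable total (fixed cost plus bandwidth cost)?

238

Open {#1, #5}; cheapest assignment that respects the capacities:
  #1 (cap 12, load 9): S-α, S-β — cost 7×5 + 2×13 = 61
  #5 (cap 10, load 10): S-γ — cost 10×4 = 40
  Shipping 101, fixed 137 → total 238.
  Any other capacity-feasible assignment to {#1, #5} ships for at least 101.
Compare {#2, #5}: its best feasible assignment gives total 274.
Compare {#3, #5}: its best feasible assignment gives total 285.
Every other set of open sites that can feasibly serve all demand totals ≥ 274 even under its best assignment. Minimum: 238.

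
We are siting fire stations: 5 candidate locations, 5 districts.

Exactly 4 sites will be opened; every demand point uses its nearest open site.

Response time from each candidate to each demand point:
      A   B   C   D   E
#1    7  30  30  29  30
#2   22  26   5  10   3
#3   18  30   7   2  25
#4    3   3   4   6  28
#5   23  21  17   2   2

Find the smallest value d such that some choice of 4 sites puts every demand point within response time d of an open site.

4

Open {#1, #2, #3, #4}.
  Farthest demand point is C at response time 4 (to #4); all others are ≤ 4.
With {#1, #2, #4, #5} the worst case is 4.
With {#1, #3, #4, #5} the worst case is 4.
No size-4 selection achieves below 4.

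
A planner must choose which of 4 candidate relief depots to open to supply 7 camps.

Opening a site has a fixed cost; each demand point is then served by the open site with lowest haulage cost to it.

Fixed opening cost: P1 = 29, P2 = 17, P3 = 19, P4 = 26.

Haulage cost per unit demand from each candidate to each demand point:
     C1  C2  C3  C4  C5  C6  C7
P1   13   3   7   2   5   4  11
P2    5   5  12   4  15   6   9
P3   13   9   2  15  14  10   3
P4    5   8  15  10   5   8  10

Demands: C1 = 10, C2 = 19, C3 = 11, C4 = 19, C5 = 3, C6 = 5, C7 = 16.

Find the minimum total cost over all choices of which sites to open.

315

Open {P1, P2, P3}: assign each demand point to its cheapest open site.
  C1→P2 10×5=50, C2→P1 19×3=57, C3→P3 11×2=22, C4→P1 19×2=38, C5→P1 3×5=15, C6→P1 5×4=20, C7→P3 16×3=48
  haulage cost 250, fixed 65 → total 315.
Compare {P1, P3, P4}: haulage cost 250 + fixed 74 = 324.
Compare {P1, P2, P3, P4}: haulage cost 250 + fixed 91 = 341.
Compare {P1, P3}: haulage cost 330 + fixed 48 = 378.
All other subsets cost ≥ 324. Minimum total cost: 315.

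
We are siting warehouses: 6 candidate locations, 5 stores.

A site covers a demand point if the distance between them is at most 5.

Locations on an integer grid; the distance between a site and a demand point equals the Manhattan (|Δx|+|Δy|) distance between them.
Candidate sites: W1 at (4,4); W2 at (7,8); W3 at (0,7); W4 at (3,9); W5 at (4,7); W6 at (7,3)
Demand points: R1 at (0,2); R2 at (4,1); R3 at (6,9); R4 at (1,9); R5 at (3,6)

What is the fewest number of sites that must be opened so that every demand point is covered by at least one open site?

3

Coverage sets (demand points within 5 of each site):
  W1: {R2, R5}
  W2: {R3}
  W3: {R1, R4, R5}
  W4: {R3, R4, R5}
  W5: {R3, R4, R5}
  W6: {R2}
No 2 sites suffice: every size-2 union leaves at least one demand point uncovered.
But {W1, W2, W3} covers everything, so the minimum is 3.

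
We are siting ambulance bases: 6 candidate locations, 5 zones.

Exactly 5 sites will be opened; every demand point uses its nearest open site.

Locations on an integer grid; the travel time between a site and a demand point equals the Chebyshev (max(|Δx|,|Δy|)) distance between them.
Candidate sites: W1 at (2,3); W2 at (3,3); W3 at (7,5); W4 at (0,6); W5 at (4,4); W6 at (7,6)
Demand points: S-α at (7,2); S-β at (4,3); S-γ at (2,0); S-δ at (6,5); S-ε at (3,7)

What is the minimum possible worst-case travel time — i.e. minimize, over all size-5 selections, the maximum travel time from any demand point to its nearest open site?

3

Open {W1, W2, W3, W4, W5}.
  Farthest demand point is S-α at travel time 3 (to W3); all others are ≤ 3.
With {W1, W2, W3, W4, W6} the worst case is 3.
With {W1, W2, W3, W5, W6} the worst case is 3.
No size-5 selection achieves below 3.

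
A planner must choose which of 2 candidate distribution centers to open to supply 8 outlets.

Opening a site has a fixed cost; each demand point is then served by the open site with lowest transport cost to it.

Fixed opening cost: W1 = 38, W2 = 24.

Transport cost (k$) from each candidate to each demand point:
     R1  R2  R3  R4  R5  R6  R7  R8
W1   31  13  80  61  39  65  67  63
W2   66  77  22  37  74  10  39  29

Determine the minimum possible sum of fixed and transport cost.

282

Open {W1, W2}: assign each demand point to its cheapest open site.
  R1→W1 31, R2→W1 13, R3→W2 22, R4→W2 37, R5→W1 39, R6→W2 10, R7→W2 39, R8→W2 29
  transport cost 220, fixed 62 → total 282.
Compare {W2}: transport cost 354 + fixed 24 = 378.
Compare {W1}: transport cost 419 + fixed 38 = 457.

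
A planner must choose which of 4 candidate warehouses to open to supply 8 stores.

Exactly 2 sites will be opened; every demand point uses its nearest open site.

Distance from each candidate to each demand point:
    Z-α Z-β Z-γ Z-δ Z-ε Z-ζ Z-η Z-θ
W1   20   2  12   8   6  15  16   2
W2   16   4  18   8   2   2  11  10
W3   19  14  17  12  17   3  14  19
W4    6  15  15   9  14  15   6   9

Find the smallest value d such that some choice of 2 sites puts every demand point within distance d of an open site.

Open {W1, W4}.
  Farthest demand point is Z-ζ at distance 15 (to W1); all others are ≤ 15.
With {W2, W4} the worst case is 15.
With {W3, W4} the worst case is 15.
No size-2 selection achieves below 15.

15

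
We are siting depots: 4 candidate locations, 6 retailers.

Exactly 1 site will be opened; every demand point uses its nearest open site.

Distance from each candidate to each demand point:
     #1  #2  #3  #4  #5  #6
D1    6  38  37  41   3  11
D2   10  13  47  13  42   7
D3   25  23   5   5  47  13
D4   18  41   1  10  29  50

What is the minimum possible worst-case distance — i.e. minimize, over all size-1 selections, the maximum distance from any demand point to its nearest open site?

Open {D1}.
  Farthest demand point is #4 at distance 41 (to D1); all others are ≤ 41.
With {D2} the worst case is 47.
With {D3} the worst case is 47.
No size-1 selection achieves below 41.

41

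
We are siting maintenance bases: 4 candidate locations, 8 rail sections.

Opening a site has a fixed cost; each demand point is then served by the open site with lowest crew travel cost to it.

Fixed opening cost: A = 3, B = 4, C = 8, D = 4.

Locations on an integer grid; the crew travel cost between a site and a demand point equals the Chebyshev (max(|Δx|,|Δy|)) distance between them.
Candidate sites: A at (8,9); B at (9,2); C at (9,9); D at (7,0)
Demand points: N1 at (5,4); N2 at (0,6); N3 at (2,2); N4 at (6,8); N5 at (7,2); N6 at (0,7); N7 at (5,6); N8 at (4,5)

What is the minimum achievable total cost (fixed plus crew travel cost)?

Open {A, D}: assign each demand point to its cheapest open site.
  N1→D 4, N2→D 7, N3→D 5, N4→A 2, N5→D 2, N6→D 7, N7→A 3, N8→A 4
  crew travel cost 34, fixed 7 → total 41.
Compare {A, B}: crew travel cost 38 + fixed 7 = 45.
Compare {A, B, D}: crew travel cost 34 + fixed 11 = 45.
Compare {A}: crew travel cost 44 + fixed 3 = 47.
All other subsets cost ≥ 45. Minimum total cost: 41.

41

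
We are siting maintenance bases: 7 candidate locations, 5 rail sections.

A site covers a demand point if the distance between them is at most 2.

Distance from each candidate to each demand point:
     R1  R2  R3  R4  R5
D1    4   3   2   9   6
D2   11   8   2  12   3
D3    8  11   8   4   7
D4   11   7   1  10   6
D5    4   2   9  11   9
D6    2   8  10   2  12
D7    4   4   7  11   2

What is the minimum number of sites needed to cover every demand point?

4

Coverage sets (demand points within 2 of each site):
  D1: {R3}
  D2: {R3}
  D3: {}
  D4: {R3}
  D5: {R2}
  D6: {R1, R4}
  D7: {R5}
No 3 sites suffice: every size-3 union leaves at least one demand point uncovered.
But {D1, D5, D6, D7} covers everything, so the minimum is 4.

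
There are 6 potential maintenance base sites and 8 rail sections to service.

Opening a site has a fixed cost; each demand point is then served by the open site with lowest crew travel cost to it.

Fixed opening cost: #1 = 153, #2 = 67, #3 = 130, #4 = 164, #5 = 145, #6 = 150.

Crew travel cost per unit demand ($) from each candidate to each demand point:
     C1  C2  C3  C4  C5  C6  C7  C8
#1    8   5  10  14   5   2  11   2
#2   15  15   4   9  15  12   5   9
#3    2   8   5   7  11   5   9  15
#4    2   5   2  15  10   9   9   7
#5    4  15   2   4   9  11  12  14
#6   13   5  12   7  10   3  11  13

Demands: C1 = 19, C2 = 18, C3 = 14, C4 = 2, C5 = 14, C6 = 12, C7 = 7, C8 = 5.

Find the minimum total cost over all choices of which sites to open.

662

Open {#1, #3}: assign each demand point to its cheapest open site.
  C1→#3 19×2=38, C2→#1 18×5=90, C3→#3 14×5=70, C4→#3 2×7=14, C5→#1 14×5=70, C6→#1 12×2=24, C7→#3 7×9=63, C8→#1 5×2=10
  crew travel cost 379, fixed 283 → total 662.
Compare {#1, #4}: crew travel cost 351 + fixed 317 = 668.
Compare {#1, #2}: crew travel cost 455 + fixed 220 = 675.
Compare {#1, #5}: crew travel cost 383 + fixed 298 = 681.
All other subsets cost ≥ 668. Minimum total cost: 662.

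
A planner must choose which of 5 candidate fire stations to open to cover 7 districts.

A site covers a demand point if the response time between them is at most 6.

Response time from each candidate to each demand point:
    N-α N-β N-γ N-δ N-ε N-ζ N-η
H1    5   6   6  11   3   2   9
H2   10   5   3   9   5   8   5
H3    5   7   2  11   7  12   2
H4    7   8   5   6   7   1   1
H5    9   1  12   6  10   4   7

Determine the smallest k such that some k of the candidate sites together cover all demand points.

Coverage sets (demand points within 6 of each site):
  H1: {N-α, N-β, N-γ, N-ε, N-ζ}
  H2: {N-β, N-γ, N-ε, N-η}
  H3: {N-α, N-γ, N-η}
  H4: {N-γ, N-δ, N-ζ, N-η}
  H5: {N-β, N-δ, N-ζ}
No single site covers all 7 demand points.
But {H1, H4} covers everything, so the minimum is 2.

2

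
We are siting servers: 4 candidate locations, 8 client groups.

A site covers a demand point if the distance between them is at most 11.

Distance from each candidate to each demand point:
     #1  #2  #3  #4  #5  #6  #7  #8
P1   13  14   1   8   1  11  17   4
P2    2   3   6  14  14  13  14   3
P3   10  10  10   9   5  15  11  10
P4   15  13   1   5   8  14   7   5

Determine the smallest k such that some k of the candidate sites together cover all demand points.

Coverage sets (demand points within 11 of each site):
  P1: {#3, #4, #5, #6, #8}
  P2: {#1, #2, #3, #8}
  P3: {#1, #2, #3, #4, #5, #7, #8}
  P4: {#3, #4, #5, #7, #8}
No single site covers all 8 demand points.
But {P1, P3} covers everything, so the minimum is 2.

2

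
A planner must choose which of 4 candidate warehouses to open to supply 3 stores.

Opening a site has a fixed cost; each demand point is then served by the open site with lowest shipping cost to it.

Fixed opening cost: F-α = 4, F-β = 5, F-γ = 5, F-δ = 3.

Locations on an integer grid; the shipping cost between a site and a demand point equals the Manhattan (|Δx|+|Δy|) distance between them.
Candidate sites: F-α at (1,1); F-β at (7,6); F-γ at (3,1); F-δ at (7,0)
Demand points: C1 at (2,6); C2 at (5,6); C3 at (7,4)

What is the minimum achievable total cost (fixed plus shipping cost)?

14

Open {F-β}: assign each demand point to its cheapest open site.
  C1→F-β 5, C2→F-β 2, C3→F-β 2
  shipping cost 9, fixed 5 → total 14.
Compare {F-β, F-δ}: shipping cost 9 + fixed 8 = 17.
Compare {F-α, F-β}: shipping cost 9 + fixed 9 = 18.
Compare {F-β, F-γ}: shipping cost 9 + fixed 10 = 19.
All other subsets cost ≥ 17. Minimum total cost: 14.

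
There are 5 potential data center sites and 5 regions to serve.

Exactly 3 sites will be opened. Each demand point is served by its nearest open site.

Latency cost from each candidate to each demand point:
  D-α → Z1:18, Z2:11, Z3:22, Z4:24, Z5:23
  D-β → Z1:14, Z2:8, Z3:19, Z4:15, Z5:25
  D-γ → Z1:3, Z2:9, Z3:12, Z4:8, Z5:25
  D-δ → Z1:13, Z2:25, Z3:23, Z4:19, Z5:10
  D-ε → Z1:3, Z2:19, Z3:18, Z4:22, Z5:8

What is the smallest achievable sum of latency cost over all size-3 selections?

Open {D-β, D-γ, D-ε}.
  Z1→D-γ 3, Z2→D-β 8, Z3→D-γ 12, Z4→D-γ 8, Z5→D-ε 8  ⇒ total 39.
Compare {D-α, D-γ, D-ε}: total 40.
Compare {D-γ, D-δ, D-ε}: total 40.
No size-3 selection does better; minimum is 39.

39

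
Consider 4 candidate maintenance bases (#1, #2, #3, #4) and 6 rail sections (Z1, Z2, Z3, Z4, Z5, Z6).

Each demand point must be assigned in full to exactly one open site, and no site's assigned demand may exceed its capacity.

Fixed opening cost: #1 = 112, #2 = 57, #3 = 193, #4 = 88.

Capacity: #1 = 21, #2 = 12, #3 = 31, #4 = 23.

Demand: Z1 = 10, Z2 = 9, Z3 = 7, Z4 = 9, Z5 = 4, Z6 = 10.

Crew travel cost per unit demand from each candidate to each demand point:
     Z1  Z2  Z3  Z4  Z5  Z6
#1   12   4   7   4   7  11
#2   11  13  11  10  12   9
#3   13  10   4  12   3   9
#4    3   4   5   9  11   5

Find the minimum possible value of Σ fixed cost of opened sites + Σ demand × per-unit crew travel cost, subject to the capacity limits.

526

Open {#1, #2, #4}; cheapest assignment that respects the capacities:
  #1 (cap 21, load 20): Z3, Z4, Z5 — cost 7×7 + 9×4 + 4×7 = 113
  #2 (cap 12, load 10): Z6 — cost 10×9 = 90
  #4 (cap 23, load 19): Z1, Z2 — cost 10×3 + 9×4 = 66
  Shipping 269, fixed 257 → total 526.
  Any other capacity-feasible assignment to {#1, #2, #4} ships for at least 269.
Compare {#3, #4}: its best feasible assignment gives total 585.
Compare {#1, #3, #4}: its best feasible assignment gives total 585.
Every other set of open sites that can feasibly serve all demand totals ≥ 585 even under its best assignment. Minimum: 526.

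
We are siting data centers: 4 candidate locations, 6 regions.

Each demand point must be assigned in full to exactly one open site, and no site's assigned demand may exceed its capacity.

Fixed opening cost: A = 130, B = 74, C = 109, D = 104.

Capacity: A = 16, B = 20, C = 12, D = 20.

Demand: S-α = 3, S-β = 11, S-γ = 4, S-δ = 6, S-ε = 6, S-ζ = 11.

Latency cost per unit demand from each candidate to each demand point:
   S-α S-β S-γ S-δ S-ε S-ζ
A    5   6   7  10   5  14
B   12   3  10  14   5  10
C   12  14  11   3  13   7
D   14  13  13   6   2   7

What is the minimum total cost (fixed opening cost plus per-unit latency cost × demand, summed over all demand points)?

503

Open {B, C, D}; cheapest assignment that respects the capacities:
  B (cap 20, load 18): S-α, S-β, S-γ — cost 3×12 + 11×3 + 4×10 = 109
  C (cap 12, load 6): S-δ — cost 6×3 = 18
  D (cap 20, load 17): S-ε, S-ζ — cost 6×2 + 11×7 = 89
  Shipping 216, fixed 287 → total 503.
  Any other capacity-feasible assignment to {B, C, D} ships for at least 216.
Compare {A, B, D}: its best feasible assignment gives total 527.
Compare {A, B, C}: its best feasible assignment gives total 556.
Every other set of open sites that can feasibly serve all demand totals ≥ 527 even under its best assignment. Minimum: 503.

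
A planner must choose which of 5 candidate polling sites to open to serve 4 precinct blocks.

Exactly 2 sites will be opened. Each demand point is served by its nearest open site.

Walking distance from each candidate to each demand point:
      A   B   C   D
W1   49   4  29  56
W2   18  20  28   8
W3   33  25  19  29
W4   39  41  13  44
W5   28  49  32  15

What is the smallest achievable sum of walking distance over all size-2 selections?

58

Open {W1, W2}.
  A→W2 18, B→W1 4, C→W2 28, D→W2 8  ⇒ total 58.
Compare {W2, W4}: total 59.
Compare {W2, W3}: total 65.
No size-2 selection does better; minimum is 58.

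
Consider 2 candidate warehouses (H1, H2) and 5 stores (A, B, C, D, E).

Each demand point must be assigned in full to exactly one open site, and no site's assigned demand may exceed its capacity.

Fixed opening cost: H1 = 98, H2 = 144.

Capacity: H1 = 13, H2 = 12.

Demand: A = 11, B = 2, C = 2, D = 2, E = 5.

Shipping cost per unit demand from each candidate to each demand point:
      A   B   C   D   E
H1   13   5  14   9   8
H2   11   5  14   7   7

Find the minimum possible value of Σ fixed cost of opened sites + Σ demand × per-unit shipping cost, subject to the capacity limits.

459

Open {H1, H2}; cheapest assignment that respects the capacities:
  H1 (cap 13, load 11): B, C, D, E — cost 2×5 + 2×14 + 2×9 + 5×8 = 96
  H2 (cap 12, load 11): A — cost 11×11 = 121
  Shipping 217, fixed 242 → total 459.
  Any other capacity-feasible assignment to {H1, H2} ships for at least 217.
Total demand is 22 and no other set of sites has combined capacity ≥ 22, so {H1, H2} is the only feasible choice of open sites. Minimum: 459.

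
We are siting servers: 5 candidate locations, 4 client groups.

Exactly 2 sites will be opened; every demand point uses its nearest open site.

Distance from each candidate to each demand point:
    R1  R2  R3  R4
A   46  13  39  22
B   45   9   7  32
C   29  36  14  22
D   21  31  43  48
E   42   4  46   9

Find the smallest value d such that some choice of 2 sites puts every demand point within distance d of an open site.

29

Open {A, C}.
  Farthest demand point is R1 at distance 29 (to C); all others are ≤ 29.
With {B, C} the worst case is 29.
With {C, E} the worst case is 29.
No size-2 selection achieves below 29.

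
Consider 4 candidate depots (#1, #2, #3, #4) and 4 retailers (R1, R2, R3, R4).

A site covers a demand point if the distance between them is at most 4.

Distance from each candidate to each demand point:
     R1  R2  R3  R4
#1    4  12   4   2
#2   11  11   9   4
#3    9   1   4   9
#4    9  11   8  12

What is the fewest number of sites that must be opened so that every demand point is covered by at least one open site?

2

Coverage sets (demand points within 4 of each site):
  #1: {R1, R3, R4}
  #2: {R4}
  #3: {R2, R3}
  #4: {}
No single site covers all 4 demand points.
But {#1, #3} covers everything, so the minimum is 2.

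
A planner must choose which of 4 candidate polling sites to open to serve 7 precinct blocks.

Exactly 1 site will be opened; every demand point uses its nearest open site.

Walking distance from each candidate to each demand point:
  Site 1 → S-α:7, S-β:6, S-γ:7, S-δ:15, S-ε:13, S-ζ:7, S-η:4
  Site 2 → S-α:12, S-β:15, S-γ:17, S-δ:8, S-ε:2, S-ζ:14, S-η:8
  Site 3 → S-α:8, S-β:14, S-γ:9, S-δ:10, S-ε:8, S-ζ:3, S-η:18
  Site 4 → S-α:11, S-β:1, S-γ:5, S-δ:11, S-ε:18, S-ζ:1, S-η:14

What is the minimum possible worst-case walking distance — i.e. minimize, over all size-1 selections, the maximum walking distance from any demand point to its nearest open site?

15

Open {Site 1}.
  Farthest demand point is S-δ at walking distance 15 (to Site 1); all others are ≤ 15.
With {Site 2} the worst case is 17.
With {Site 3} the worst case is 18.
No size-1 selection achieves below 15.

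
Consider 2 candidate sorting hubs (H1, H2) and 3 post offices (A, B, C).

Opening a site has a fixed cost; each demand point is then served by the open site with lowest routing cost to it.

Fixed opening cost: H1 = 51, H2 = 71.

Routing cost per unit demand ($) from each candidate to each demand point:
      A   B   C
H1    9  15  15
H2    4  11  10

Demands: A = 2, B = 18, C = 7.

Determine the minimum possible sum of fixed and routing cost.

347

Open {H2}: assign each demand point to its cheapest open site.
  A→H2 2×4=8, B→H2 18×11=198, C→H2 7×10=70
  routing cost 276, fixed 71 → total 347.
Compare {H1, H2}: routing cost 276 + fixed 122 = 398.
Compare {H1}: routing cost 393 + fixed 51 = 444.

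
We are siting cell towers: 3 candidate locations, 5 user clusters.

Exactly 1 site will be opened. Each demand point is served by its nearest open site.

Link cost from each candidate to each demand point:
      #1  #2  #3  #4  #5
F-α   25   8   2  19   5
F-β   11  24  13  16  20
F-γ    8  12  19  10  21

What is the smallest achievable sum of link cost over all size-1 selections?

59

Open {F-α}.
  #1→F-α 25, #2→F-α 8, #3→F-α 2, #4→F-α 19, #5→F-α 5  ⇒ total 59.
Compare {F-γ}: total 70.
Compare {F-β}: total 84.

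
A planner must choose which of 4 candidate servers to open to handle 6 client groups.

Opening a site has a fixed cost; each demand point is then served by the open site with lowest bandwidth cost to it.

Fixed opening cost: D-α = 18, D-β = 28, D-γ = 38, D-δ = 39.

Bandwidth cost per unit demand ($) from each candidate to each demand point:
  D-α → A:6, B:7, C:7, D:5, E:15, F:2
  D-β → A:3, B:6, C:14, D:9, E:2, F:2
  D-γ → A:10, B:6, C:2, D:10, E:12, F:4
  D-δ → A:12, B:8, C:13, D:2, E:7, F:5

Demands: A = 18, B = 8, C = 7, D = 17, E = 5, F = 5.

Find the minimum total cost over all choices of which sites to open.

275

Open {D-β, D-γ, D-δ}: assign each demand point to its cheapest open site.
  A→D-β 18×3=54, B→D-β 8×6=48, C→D-γ 7×2=14, D→D-δ 17×2=34, E→D-β 5×2=10, F→D-β 5×2=10
  bandwidth cost 170, fixed 105 → total 275.
Compare {D-α, D-β, D-δ}: bandwidth cost 205 + fixed 85 = 290.
Compare {D-α, D-β, D-γ, D-δ}: bandwidth cost 170 + fixed 123 = 293.
Compare {D-α, D-β}: bandwidth cost 256 + fixed 46 = 302.
All other subsets cost ≥ 290. Minimum total cost: 275.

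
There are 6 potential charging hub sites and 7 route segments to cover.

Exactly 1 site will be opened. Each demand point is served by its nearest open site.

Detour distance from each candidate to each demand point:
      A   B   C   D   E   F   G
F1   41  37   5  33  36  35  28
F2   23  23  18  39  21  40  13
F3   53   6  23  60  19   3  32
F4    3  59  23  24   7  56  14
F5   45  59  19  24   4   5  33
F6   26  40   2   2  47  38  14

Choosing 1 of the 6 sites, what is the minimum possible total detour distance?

Open {F6}.
  A→F6 26, B→F6 40, C→F6 2, D→F6 2, E→F6 47, F→F6 38, G→F6 14  ⇒ total 169.
Compare {F2}: total 177.
Compare {F4}: total 186.
No size-1 selection does better; minimum is 169.

169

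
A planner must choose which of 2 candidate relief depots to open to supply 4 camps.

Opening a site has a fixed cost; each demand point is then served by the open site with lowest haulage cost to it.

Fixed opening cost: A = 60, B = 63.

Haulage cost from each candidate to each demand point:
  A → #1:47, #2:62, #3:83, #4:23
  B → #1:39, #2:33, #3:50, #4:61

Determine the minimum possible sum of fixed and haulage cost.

246

Open {B}: assign each demand point to its cheapest open site.
  #1→B 39, #2→B 33, #3→B 50, #4→B 61
  haulage cost 183, fixed 63 → total 246.
Compare {A, B}: haulage cost 145 + fixed 123 = 268.
Compare {A}: haulage cost 215 + fixed 60 = 275.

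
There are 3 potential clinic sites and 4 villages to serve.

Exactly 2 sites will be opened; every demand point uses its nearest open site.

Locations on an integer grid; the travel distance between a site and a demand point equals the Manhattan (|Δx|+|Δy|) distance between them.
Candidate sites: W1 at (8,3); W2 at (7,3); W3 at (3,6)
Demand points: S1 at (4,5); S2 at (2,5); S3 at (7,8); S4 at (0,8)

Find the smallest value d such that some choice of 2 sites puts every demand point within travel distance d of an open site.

5

Open {W2, W3}.
  Farthest demand point is S3 at travel distance 5 (to W2); all others are ≤ 5.
With {W1, W3} the worst case is 6.
With {W1, W2} the worst case is 12.
No size-2 selection achieves below 5.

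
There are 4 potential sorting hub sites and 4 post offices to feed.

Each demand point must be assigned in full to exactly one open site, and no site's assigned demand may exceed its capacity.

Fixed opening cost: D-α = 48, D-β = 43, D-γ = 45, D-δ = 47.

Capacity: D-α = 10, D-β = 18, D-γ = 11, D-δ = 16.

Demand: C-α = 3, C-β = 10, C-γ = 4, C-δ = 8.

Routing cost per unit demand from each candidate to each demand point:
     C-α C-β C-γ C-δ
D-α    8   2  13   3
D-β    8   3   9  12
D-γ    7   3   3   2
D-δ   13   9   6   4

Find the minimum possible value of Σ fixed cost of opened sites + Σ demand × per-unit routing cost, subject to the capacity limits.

191

Open {D-β, D-γ}; cheapest assignment that respects the capacities:
  D-β (cap 18, load 14): C-β, C-γ — cost 10×3 + 4×9 = 66
  D-γ (cap 11, load 11): C-α, C-δ — cost 3×7 + 8×2 = 37
  Shipping 103, fixed 88 → total 191.
  Any other capacity-feasible assignment to {D-β, D-γ} ships for at least 103.
Compare {D-β, D-δ}: its best feasible assignment gives total 200.
Compare {D-α, D-β}: its best feasible assignment gives total 205.
Every other set of open sites that can feasibly serve all demand totals ≥ 200 even under its best assignment. Minimum: 191.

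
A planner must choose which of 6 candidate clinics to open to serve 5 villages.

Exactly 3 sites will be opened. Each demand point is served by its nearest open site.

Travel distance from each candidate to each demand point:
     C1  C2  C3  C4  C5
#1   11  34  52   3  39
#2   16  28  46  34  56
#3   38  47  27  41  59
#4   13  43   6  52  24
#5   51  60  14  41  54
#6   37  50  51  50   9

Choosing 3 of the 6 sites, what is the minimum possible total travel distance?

63

Open {#1, #4, #6}.
  C1→#1 11, C2→#1 34, C3→#4 6, C4→#1 3, C5→#6 9  ⇒ total 63.
Compare {#1, #5, #6}: total 71.
Compare {#1, #2, #4}: total 72.
No size-3 selection does better; minimum is 63.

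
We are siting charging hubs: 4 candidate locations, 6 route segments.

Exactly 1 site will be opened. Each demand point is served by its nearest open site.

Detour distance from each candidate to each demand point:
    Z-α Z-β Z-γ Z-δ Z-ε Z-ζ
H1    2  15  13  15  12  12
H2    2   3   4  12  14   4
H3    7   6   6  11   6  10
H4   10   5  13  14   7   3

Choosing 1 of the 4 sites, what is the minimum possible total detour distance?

Open {H2}.
  Z-α→H2 2, Z-β→H2 3, Z-γ→H2 4, Z-δ→H2 12, Z-ε→H2 14, Z-ζ→H2 4  ⇒ total 39.
Compare {H3}: total 46.
Compare {H4}: total 52.
No size-1 selection does better; minimum is 39.

39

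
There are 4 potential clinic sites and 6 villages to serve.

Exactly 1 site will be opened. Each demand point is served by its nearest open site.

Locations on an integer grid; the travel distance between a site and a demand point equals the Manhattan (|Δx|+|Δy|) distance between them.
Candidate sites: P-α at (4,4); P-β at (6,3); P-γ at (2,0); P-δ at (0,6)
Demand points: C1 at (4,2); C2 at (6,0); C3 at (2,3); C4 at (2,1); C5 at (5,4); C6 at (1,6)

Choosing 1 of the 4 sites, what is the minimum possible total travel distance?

22

Open {P-α}.
  C1→P-α 2, C2→P-α 6, C3→P-α 3, C4→P-α 5, C5→P-α 1, C6→P-α 5  ⇒ total 22.
Compare {P-β}: total 26.
Compare {P-γ}: total 26.
No size-1 selection does better; minimum is 22.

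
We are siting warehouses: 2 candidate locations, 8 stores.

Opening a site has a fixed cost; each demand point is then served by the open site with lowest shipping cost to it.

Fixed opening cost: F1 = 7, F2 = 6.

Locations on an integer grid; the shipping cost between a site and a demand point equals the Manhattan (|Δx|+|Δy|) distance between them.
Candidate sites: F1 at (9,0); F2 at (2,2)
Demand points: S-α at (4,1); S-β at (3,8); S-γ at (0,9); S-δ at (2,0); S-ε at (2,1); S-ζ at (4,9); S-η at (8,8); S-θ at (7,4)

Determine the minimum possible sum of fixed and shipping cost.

56

Open {F2}: assign each demand point to its cheapest open site.
  S-α→F2 3, S-β→F2 7, S-γ→F2 9, S-δ→F2 2, S-ε→F2 1, S-ζ→F2 9, S-η→F2 12, S-θ→F2 7
  shipping cost 50, fixed 6 → total 56.
Compare {F1, F2}: shipping cost 46 + fixed 13 = 59.
Compare {F1}: shipping cost 82 + fixed 7 = 89.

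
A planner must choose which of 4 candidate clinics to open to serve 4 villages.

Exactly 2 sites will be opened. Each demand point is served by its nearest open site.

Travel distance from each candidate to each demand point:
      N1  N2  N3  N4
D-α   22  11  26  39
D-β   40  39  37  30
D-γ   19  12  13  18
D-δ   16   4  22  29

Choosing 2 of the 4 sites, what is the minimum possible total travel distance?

51

Open {D-γ, D-δ}.
  N1→D-δ 16, N2→D-δ 4, N3→D-γ 13, N4→D-γ 18  ⇒ total 51.
Compare {D-α, D-γ}: total 61.
Compare {D-β, D-γ}: total 62.
No size-2 selection does better; minimum is 51.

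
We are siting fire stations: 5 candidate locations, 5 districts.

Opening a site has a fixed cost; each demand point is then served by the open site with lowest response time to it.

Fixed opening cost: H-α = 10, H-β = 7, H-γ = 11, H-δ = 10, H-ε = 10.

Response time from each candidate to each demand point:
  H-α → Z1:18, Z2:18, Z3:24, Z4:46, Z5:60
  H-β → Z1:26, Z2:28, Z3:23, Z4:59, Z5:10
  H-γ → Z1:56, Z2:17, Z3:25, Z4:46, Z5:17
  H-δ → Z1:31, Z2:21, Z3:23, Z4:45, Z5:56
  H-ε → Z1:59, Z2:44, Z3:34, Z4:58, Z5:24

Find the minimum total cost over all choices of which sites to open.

132

Open {H-α, H-β}: assign each demand point to its cheapest open site.
  Z1→H-α 18, Z2→H-α 18, Z3→H-β 23, Z4→H-α 46, Z5→H-β 10
  response time 115, fixed 17 → total 132.
Compare {H-β, H-γ}: response time 122 + fixed 18 = 140.
Compare {H-α, H-β, H-δ}: response time 114 + fixed 27 = 141.
Compare {H-β, H-δ}: response time 125 + fixed 17 = 142.
All other subsets cost ≥ 140. Minimum total cost: 132.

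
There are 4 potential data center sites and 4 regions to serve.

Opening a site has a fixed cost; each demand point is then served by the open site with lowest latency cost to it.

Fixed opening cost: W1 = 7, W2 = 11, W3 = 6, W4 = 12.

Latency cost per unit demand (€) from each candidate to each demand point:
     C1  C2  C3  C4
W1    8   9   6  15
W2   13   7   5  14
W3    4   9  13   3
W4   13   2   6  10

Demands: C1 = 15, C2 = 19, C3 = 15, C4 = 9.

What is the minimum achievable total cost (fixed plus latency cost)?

Open {W2, W3, W4}: assign each demand point to its cheapest open site.
  C1→W3 15×4=60, C2→W4 19×2=38, C3→W2 15×5=75, C4→W3 9×3=27
  latency cost 200, fixed 29 → total 229.
Compare {W3, W4}: latency cost 215 + fixed 18 = 233.
Compare {W1, W2, W3, W4}: latency cost 200 + fixed 36 = 236.
Compare {W1, W3, W4}: latency cost 215 + fixed 25 = 240.
All other subsets cost ≥ 233. Minimum total cost: 229.

229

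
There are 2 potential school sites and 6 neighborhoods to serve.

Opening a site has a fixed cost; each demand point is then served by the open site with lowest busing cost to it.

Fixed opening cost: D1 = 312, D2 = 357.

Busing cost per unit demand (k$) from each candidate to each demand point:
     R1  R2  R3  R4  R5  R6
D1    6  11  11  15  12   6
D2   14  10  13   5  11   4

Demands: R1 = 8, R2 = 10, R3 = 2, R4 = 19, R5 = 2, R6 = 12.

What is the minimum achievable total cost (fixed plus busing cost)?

Open {D2}: assign each demand point to its cheapest open site.
  R1→D2 8×14=112, R2→D2 10×10=100, R3→D2 2×13=26, R4→D2 19×5=95, R5→D2 2×11=22, R6→D2 12×4=48
  busing cost 403, fixed 357 → total 760.
Compare {D1}: busing cost 561 + fixed 312 = 873.
Compare {D1, D2}: busing cost 335 + fixed 669 = 1004.

760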